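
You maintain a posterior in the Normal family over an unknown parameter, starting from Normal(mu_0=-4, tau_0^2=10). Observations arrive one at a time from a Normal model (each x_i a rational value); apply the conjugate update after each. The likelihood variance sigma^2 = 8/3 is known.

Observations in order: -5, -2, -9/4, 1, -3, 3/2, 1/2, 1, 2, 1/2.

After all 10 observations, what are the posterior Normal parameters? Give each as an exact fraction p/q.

obs 1: x=-5 → posterior Normal(-91/19, 40/19)
obs 2: x=-2 → posterior Normal(-121/34, 20/17)
obs 3: x=-9/4 → posterior Normal(-619/196, 40/49)
obs 4: x=1 → posterior Normal(-559/256, 5/8)
obs 5: x=-3 → posterior Normal(-739/316, 40/79)
obs 6: x=3/2 → posterior Normal(-649/376, 20/47)
obs 7: x=1/2 → posterior Normal(-619/436, 40/109)
obs 8: x=1 → posterior Normal(-559/496, 10/31)
obs 9: x=2 → posterior Normal(-439/556, 40/139)
obs 10: x=1/2 → posterior Normal(-409/616, 20/77)

mu_0=-409/616, tau_0^2=20/77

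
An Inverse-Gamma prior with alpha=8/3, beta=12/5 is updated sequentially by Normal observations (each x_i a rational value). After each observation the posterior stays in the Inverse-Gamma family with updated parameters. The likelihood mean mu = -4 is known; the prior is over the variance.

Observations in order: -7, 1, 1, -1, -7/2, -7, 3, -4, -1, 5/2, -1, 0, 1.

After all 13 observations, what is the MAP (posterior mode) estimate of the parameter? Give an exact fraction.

6969/610

obs 1: x=-7 → posterior Inverse-Gamma(19/6, 69/10)
obs 2: x=1 → posterior Inverse-Gamma(11/3, 97/5)
obs 3: x=1 → posterior Inverse-Gamma(25/6, 319/10)
obs 4: x=-1 → posterior Inverse-Gamma(14/3, 182/5)
obs 5: x=-7/2 → posterior Inverse-Gamma(31/6, 1461/40)
obs 6: x=-7 → posterior Inverse-Gamma(17/3, 1641/40)
obs 7: x=3 → posterior Inverse-Gamma(37/6, 2621/40)
obs 8: x=-4 → posterior Inverse-Gamma(20/3, 2621/40)
obs 9: x=-1 → posterior Inverse-Gamma(43/6, 2801/40)
obs 10: x=5/2 → posterior Inverse-Gamma(23/3, 1823/20)
obs 11: x=-1 → posterior Inverse-Gamma(49/6, 1913/20)
obs 12: x=0 → posterior Inverse-Gamma(26/3, 2073/20)
obs 13: x=1 → posterior Inverse-Gamma(55/6, 2323/20)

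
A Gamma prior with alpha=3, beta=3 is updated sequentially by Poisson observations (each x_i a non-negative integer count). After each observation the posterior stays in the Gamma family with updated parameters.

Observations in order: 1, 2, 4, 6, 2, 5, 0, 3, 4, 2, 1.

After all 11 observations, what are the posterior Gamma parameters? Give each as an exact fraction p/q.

obs 1: x=1 → posterior Gamma(4, 4)
obs 2: x=2 → posterior Gamma(6, 5)
obs 3: x=4 → posterior Gamma(10, 6)
obs 4: x=6 → posterior Gamma(16, 7)
obs 5: x=2 → posterior Gamma(18, 8)
obs 6: x=5 → posterior Gamma(23, 9)
obs 7: x=0 → posterior Gamma(23, 10)
obs 8: x=3 → posterior Gamma(26, 11)
obs 9: x=4 → posterior Gamma(30, 12)
obs 10: x=2 → posterior Gamma(32, 13)
obs 11: x=1 → posterior Gamma(33, 14)

alpha=33, beta=14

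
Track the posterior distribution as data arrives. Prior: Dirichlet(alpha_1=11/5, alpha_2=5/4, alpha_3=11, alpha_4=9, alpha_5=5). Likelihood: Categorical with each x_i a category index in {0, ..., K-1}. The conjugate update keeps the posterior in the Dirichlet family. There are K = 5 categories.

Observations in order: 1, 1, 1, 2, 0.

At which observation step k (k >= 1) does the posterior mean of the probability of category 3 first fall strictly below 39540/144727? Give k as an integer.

obs 1: x=1 → posterior Dirichlet(11/5, 9/4, 11, 9, 5)
obs 2: x=1 → posterior Dirichlet(11/5, 13/4, 11, 9, 5)
obs 3: x=1 → posterior Dirichlet(11/5, 17/4, 11, 9, 5)
obs 4: x=2 → posterior Dirichlet(11/5, 17/4, 12, 9, 5)
obs 5: x=0 → posterior Dirichlet(16/5, 17/4, 12, 9, 5)

k = 5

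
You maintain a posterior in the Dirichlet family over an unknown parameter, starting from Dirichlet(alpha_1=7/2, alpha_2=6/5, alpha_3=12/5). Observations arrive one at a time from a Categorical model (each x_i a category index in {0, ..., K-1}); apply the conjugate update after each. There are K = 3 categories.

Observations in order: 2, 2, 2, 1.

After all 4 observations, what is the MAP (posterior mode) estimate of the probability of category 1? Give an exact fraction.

obs 1: x=2 → posterior Dirichlet(7/2, 6/5, 17/5)
obs 2: x=2 → posterior Dirichlet(7/2, 6/5, 22/5)
obs 3: x=2 → posterior Dirichlet(7/2, 6/5, 27/5)
obs 4: x=1 → posterior Dirichlet(7/2, 11/5, 27/5)

4/27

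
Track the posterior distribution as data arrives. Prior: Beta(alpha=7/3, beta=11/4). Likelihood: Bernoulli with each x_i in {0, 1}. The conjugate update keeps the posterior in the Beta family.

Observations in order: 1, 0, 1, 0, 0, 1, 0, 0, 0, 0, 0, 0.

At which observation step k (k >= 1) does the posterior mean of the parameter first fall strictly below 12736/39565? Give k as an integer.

k = 12

obs 1: x=1 → posterior Beta(10/3, 11/4)
obs 2: x=0 → posterior Beta(10/3, 15/4)
obs 3: x=1 → posterior Beta(13/3, 15/4)
obs 4: x=0 → posterior Beta(13/3, 19/4)
obs 5: x=0 → posterior Beta(13/3, 23/4)
obs 6: x=1 → posterior Beta(16/3, 23/4)
obs 7: x=0 → posterior Beta(16/3, 27/4)
obs 8: x=0 → posterior Beta(16/3, 31/4)
obs 9: x=0 → posterior Beta(16/3, 35/4)
obs 10: x=0 → posterior Beta(16/3, 39/4)
obs 11: x=0 → posterior Beta(16/3, 43/4)
obs 12: x=0 → posterior Beta(16/3, 47/4)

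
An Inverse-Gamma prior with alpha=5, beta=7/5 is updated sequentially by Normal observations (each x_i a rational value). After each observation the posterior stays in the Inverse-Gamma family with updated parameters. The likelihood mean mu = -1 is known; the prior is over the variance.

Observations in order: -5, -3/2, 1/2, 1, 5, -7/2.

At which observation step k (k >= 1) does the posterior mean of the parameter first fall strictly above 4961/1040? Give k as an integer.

k = 6

obs 1: x=-5 → posterior Inverse-Gamma(11/2, 47/5)
obs 2: x=-3/2 → posterior Inverse-Gamma(6, 381/40)
obs 3: x=1/2 → posterior Inverse-Gamma(13/2, 213/20)
obs 4: x=1 → posterior Inverse-Gamma(7, 253/20)
obs 5: x=5 → posterior Inverse-Gamma(15/2, 613/20)
obs 6: x=-7/2 → posterior Inverse-Gamma(8, 1351/40)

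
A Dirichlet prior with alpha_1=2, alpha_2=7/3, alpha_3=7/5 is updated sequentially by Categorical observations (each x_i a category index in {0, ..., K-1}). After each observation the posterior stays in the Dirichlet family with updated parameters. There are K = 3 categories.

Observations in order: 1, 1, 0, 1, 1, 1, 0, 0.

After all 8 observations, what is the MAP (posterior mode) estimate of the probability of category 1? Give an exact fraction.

obs 1: x=1 → posterior Dirichlet(2, 10/3, 7/5)
obs 2: x=1 → posterior Dirichlet(2, 13/3, 7/5)
obs 3: x=0 → posterior Dirichlet(3, 13/3, 7/5)
obs 4: x=1 → posterior Dirichlet(3, 16/3, 7/5)
obs 5: x=1 → posterior Dirichlet(3, 19/3, 7/5)
obs 6: x=1 → posterior Dirichlet(3, 22/3, 7/5)
obs 7: x=0 → posterior Dirichlet(4, 22/3, 7/5)
obs 8: x=0 → posterior Dirichlet(5, 22/3, 7/5)

95/161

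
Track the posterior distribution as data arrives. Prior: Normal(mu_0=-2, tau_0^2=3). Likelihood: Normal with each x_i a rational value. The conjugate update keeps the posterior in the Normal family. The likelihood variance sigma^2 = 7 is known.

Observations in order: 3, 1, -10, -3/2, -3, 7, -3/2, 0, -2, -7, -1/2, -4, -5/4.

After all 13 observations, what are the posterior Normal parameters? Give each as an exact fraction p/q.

obs 1: x=3 → posterior Normal(-1/2, 21/10)
obs 2: x=1 → posterior Normal(-2/13, 21/13)
obs 3: x=-10 → posterior Normal(-2, 21/16)
obs 4: x=-3/2 → posterior Normal(-73/38, 21/19)
obs 5: x=-3 → posterior Normal(-91/44, 21/22)
obs 6: x=7 → posterior Normal(-49/50, 21/25)
obs 7: x=-3/2 → posterior Normal(-29/28, 3/4)
obs 8: x=0 → posterior Normal(-29/31, 21/31)
obs 9: x=-2 → posterior Normal(-35/34, 21/34)
obs 10: x=-7 → posterior Normal(-56/37, 21/37)
obs 11: x=-1/2 → posterior Normal(-23/16, 21/40)
obs 12: x=-4 → posterior Normal(-139/86, 21/43)
obs 13: x=-5/4 → posterior Normal(-293/184, 21/46)

mu_0=-293/184, tau_0^2=21/46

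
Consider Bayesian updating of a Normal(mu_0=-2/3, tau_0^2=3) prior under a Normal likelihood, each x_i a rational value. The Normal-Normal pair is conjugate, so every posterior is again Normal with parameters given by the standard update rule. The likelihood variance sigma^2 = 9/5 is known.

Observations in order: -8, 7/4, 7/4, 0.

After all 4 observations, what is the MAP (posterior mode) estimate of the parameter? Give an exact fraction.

-49/46

obs 1: x=-8 → posterior Normal(-21/4, 9/8)
obs 2: x=7/4 → posterior Normal(-133/52, 9/13)
obs 3: x=7/4 → posterior Normal(-49/36, 1/2)
obs 4: x=0 → posterior Normal(-49/46, 9/23)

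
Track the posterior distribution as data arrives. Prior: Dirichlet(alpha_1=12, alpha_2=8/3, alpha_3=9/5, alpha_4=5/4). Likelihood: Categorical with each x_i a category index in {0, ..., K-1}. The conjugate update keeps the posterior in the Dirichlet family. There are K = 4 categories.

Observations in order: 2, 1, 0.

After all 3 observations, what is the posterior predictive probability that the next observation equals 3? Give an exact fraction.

75/1243

obs 1: x=2 → posterior Dirichlet(12, 8/3, 14/5, 5/4)
obs 2: x=1 → posterior Dirichlet(12, 11/3, 14/5, 5/4)
obs 3: x=0 → posterior Dirichlet(13, 11/3, 14/5, 5/4)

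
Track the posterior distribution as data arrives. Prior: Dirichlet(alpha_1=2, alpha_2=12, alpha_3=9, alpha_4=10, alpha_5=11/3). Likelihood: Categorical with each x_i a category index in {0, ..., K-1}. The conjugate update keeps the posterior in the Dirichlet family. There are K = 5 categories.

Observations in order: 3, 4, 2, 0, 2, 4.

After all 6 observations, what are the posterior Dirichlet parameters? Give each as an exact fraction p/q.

obs 1: x=3 → posterior Dirichlet(2, 12, 9, 11, 11/3)
obs 2: x=4 → posterior Dirichlet(2, 12, 9, 11, 14/3)
obs 3: x=2 → posterior Dirichlet(2, 12, 10, 11, 14/3)
obs 4: x=0 → posterior Dirichlet(3, 12, 10, 11, 14/3)
obs 5: x=2 → posterior Dirichlet(3, 12, 11, 11, 14/3)
obs 6: x=4 → posterior Dirichlet(3, 12, 11, 11, 17/3)

alpha_1=3, alpha_2=12, alpha_3=11, alpha_4=11, alpha_5=17/3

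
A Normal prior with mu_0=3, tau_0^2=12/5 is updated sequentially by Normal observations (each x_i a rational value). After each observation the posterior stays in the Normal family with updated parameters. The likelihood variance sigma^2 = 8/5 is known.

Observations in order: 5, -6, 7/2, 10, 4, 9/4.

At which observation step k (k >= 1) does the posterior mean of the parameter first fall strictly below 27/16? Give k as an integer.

obs 1: x=5 → posterior Normal(21/5, 24/25)
obs 2: x=-6 → posterior Normal(3/8, 3/5)
obs 3: x=7/2 → posterior Normal(27/22, 24/55)
obs 4: x=10 → posterior Normal(87/28, 12/35)
obs 5: x=4 → posterior Normal(111/34, 24/85)
obs 6: x=9/4 → posterior Normal(249/80, 6/25)

k = 2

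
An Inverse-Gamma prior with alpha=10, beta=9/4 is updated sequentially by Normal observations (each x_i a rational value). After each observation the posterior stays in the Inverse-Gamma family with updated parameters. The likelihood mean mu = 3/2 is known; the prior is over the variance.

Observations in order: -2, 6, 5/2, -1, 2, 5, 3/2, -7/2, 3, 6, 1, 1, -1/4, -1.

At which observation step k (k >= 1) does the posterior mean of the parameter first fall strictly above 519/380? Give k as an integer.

k = 2

obs 1: x=-2 → posterior Inverse-Gamma(21/2, 67/8)
obs 2: x=6 → posterior Inverse-Gamma(11, 37/2)
obs 3: x=5/2 → posterior Inverse-Gamma(23/2, 19)
obs 4: x=-1 → posterior Inverse-Gamma(12, 177/8)
obs 5: x=2 → posterior Inverse-Gamma(25/2, 89/4)
obs 6: x=5 → posterior Inverse-Gamma(13, 227/8)
obs 7: x=3/2 → posterior Inverse-Gamma(27/2, 227/8)
obs 8: x=-7/2 → posterior Inverse-Gamma(14, 327/8)
obs 9: x=3 → posterior Inverse-Gamma(29/2, 42)
obs 10: x=6 → posterior Inverse-Gamma(15, 417/8)
obs 11: x=1 → posterior Inverse-Gamma(31/2, 209/4)
obs 12: x=1 → posterior Inverse-Gamma(16, 419/8)
obs 13: x=-1/4 → posterior Inverse-Gamma(33/2, 1725/32)
obs 14: x=-1 → posterior Inverse-Gamma(17, 1825/32)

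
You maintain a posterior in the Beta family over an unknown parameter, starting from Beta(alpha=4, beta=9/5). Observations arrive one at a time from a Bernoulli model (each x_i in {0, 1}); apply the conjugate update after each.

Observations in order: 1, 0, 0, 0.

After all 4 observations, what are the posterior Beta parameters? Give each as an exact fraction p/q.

obs 1: x=1 → posterior Beta(5, 9/5)
obs 2: x=0 → posterior Beta(5, 14/5)
obs 3: x=0 → posterior Beta(5, 19/5)
obs 4: x=0 → posterior Beta(5, 24/5)

alpha=5, beta=24/5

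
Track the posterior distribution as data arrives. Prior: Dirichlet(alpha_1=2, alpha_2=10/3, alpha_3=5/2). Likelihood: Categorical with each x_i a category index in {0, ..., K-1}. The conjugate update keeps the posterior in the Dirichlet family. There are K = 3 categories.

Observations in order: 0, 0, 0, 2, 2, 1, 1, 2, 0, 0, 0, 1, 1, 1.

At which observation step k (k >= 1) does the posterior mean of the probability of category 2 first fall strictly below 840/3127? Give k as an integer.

obs 1: x=0 → posterior Dirichlet(3, 10/3, 5/2)
obs 2: x=0 → posterior Dirichlet(4, 10/3, 5/2)
obs 3: x=0 → posterior Dirichlet(5, 10/3, 5/2)
obs 4: x=2 → posterior Dirichlet(5, 10/3, 7/2)
obs 5: x=2 → posterior Dirichlet(5, 10/3, 9/2)
obs 6: x=1 → posterior Dirichlet(5, 13/3, 9/2)
obs 7: x=1 → posterior Dirichlet(5, 16/3, 9/2)
obs 8: x=2 → posterior Dirichlet(5, 16/3, 11/2)
obs 9: x=0 → posterior Dirichlet(6, 16/3, 11/2)
obs 10: x=0 → posterior Dirichlet(7, 16/3, 11/2)
obs 11: x=0 → posterior Dirichlet(8, 16/3, 11/2)
obs 12: x=1 → posterior Dirichlet(8, 19/3, 11/2)
obs 13: x=1 → posterior Dirichlet(8, 22/3, 11/2)
obs 14: x=1 → posterior Dirichlet(8, 25/3, 11/2)

k = 2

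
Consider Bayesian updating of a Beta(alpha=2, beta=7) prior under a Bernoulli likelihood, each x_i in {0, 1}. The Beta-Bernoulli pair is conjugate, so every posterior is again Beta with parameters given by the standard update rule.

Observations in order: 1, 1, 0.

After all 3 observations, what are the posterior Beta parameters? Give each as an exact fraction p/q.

alpha=4, beta=8

obs 1: x=1 → posterior Beta(3, 7)
obs 2: x=1 → posterior Beta(4, 7)
obs 3: x=0 → posterior Beta(4, 8)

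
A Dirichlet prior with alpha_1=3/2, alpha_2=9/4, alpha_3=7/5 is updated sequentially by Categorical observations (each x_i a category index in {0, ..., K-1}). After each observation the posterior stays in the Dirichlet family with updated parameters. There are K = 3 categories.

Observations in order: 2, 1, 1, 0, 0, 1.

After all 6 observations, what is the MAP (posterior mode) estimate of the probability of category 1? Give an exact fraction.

85/163

obs 1: x=2 → posterior Dirichlet(3/2, 9/4, 12/5)
obs 2: x=1 → posterior Dirichlet(3/2, 13/4, 12/5)
obs 3: x=1 → posterior Dirichlet(3/2, 17/4, 12/5)
obs 4: x=0 → posterior Dirichlet(5/2, 17/4, 12/5)
obs 5: x=0 → posterior Dirichlet(7/2, 17/4, 12/5)
obs 6: x=1 → posterior Dirichlet(7/2, 21/4, 12/5)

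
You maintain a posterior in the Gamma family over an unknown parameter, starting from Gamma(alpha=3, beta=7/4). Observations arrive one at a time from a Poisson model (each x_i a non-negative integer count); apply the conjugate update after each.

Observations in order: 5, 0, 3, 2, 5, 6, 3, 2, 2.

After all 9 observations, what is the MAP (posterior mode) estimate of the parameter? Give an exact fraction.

120/43

obs 1: x=5 → posterior Gamma(8, 11/4)
obs 2: x=0 → posterior Gamma(8, 15/4)
obs 3: x=3 → posterior Gamma(11, 19/4)
obs 4: x=2 → posterior Gamma(13, 23/4)
obs 5: x=5 → posterior Gamma(18, 27/4)
obs 6: x=6 → posterior Gamma(24, 31/4)
obs 7: x=3 → posterior Gamma(27, 35/4)
obs 8: x=2 → posterior Gamma(29, 39/4)
obs 9: x=2 → posterior Gamma(31, 43/4)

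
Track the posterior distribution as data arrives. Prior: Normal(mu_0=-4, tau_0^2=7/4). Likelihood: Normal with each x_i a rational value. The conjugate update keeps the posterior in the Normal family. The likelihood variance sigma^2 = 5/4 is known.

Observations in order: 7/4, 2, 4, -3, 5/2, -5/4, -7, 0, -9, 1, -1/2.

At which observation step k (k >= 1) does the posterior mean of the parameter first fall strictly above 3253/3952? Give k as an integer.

obs 1: x=7/4 → posterior Normal(-31/48, 35/48)
obs 2: x=2 → posterior Normal(25/76, 35/76)
obs 3: x=4 → posterior Normal(137/104, 35/104)
obs 4: x=-3 → posterior Normal(53/132, 35/132)
obs 5: x=5/2 → posterior Normal(123/160, 7/32)
obs 6: x=-5/4 → posterior Normal(22/47, 35/188)
obs 7: x=-7 → posterior Normal(-1/2, 35/216)
obs 8: x=0 → posterior Normal(-27/61, 35/244)
obs 9: x=-9 → posterior Normal(-45/34, 35/272)
obs 10: x=1 → posterior Normal(-83/75, 7/60)
obs 11: x=-1/2 → posterior Normal(-173/164, 35/328)

k = 3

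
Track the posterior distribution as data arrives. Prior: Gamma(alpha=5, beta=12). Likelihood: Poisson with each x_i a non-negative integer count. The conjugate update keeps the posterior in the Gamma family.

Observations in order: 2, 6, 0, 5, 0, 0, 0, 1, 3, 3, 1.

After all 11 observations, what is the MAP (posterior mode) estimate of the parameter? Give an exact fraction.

25/23

obs 1: x=2 → posterior Gamma(7, 13)
obs 2: x=6 → posterior Gamma(13, 14)
obs 3: x=0 → posterior Gamma(13, 15)
obs 4: x=5 → posterior Gamma(18, 16)
obs 5: x=0 → posterior Gamma(18, 17)
obs 6: x=0 → posterior Gamma(18, 18)
obs 7: x=0 → posterior Gamma(18, 19)
obs 8: x=1 → posterior Gamma(19, 20)
obs 9: x=3 → posterior Gamma(22, 21)
obs 10: x=3 → posterior Gamma(25, 22)
obs 11: x=1 → posterior Gamma(26, 23)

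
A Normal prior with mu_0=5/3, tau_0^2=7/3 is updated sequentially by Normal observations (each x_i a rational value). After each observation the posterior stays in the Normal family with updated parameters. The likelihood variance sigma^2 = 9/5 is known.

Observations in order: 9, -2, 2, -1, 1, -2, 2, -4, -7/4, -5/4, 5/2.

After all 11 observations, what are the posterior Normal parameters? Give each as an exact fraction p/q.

mu_0=405/824, tau_0^2=63/412

obs 1: x=9 → posterior Normal(180/31, 63/62)
obs 2: x=-2 → posterior Normal(290/97, 63/97)
obs 3: x=2 → posterior Normal(30/11, 21/44)
obs 4: x=-1 → posterior Normal(325/167, 63/167)
obs 5: x=1 → posterior Normal(180/101, 63/202)
obs 6: x=-2 → posterior Normal(290/237, 21/79)
obs 7: x=2 → posterior Normal(45/34, 63/272)
obs 8: x=-4 → posterior Normal(220/307, 63/307)
obs 9: x=-7/4 → posterior Normal(635/1368, 7/38)
obs 10: x=-5/4 → posterior Normal(115/377, 63/377)
obs 11: x=5/2 → posterior Normal(405/824, 63/412)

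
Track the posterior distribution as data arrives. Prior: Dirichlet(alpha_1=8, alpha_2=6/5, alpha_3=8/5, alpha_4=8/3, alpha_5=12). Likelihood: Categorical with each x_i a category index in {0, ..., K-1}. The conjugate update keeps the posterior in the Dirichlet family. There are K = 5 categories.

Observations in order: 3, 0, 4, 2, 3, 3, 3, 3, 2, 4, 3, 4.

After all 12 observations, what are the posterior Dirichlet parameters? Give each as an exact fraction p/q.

alpha_1=9, alpha_2=6/5, alpha_3=18/5, alpha_4=26/3, alpha_5=15

obs 1: x=3 → posterior Dirichlet(8, 6/5, 8/5, 11/3, 12)
obs 2: x=0 → posterior Dirichlet(9, 6/5, 8/5, 11/3, 12)
obs 3: x=4 → posterior Dirichlet(9, 6/5, 8/5, 11/3, 13)
obs 4: x=2 → posterior Dirichlet(9, 6/5, 13/5, 11/3, 13)
obs 5: x=3 → posterior Dirichlet(9, 6/5, 13/5, 14/3, 13)
obs 6: x=3 → posterior Dirichlet(9, 6/5, 13/5, 17/3, 13)
obs 7: x=3 → posterior Dirichlet(9, 6/5, 13/5, 20/3, 13)
obs 8: x=3 → posterior Dirichlet(9, 6/5, 13/5, 23/3, 13)
obs 9: x=2 → posterior Dirichlet(9, 6/5, 18/5, 23/3, 13)
obs 10: x=4 → posterior Dirichlet(9, 6/5, 18/5, 23/3, 14)
obs 11: x=3 → posterior Dirichlet(9, 6/5, 18/5, 26/3, 14)
obs 12: x=4 → posterior Dirichlet(9, 6/5, 18/5, 26/3, 15)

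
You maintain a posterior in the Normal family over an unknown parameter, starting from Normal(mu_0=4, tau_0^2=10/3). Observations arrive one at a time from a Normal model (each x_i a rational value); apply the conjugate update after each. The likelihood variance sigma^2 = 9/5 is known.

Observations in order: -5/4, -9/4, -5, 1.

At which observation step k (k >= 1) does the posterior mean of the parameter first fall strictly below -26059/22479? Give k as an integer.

obs 1: x=-5/4 → posterior Normal(13/22, 90/77)
obs 2: x=-9/4 → posterior Normal(-67/127, 90/127)
obs 3: x=-5 → posterior Normal(-317/177, 30/59)
obs 4: x=1 → posterior Normal(-267/227, 90/227)

k = 3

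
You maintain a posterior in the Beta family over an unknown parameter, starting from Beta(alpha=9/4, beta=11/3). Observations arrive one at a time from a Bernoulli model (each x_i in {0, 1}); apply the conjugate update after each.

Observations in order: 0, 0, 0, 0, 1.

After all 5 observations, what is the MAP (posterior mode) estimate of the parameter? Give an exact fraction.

27/107

obs 1: x=0 → posterior Beta(9/4, 14/3)
obs 2: x=0 → posterior Beta(9/4, 17/3)
obs 3: x=0 → posterior Beta(9/4, 20/3)
obs 4: x=0 → posterior Beta(9/4, 23/3)
obs 5: x=1 → posterior Beta(13/4, 23/3)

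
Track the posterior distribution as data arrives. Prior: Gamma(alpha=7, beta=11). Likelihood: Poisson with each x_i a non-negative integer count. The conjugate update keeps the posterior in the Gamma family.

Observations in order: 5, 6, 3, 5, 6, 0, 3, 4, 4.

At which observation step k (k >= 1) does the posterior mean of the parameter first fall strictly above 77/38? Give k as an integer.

obs 1: x=5 → posterior Gamma(12, 12)
obs 2: x=6 → posterior Gamma(18, 13)
obs 3: x=3 → posterior Gamma(21, 14)
obs 4: x=5 → posterior Gamma(26, 15)
obs 5: x=6 → posterior Gamma(32, 16)
obs 6: x=0 → posterior Gamma(32, 17)
obs 7: x=3 → posterior Gamma(35, 18)
obs 8: x=4 → posterior Gamma(39, 19)
obs 9: x=4 → posterior Gamma(43, 20)

k = 8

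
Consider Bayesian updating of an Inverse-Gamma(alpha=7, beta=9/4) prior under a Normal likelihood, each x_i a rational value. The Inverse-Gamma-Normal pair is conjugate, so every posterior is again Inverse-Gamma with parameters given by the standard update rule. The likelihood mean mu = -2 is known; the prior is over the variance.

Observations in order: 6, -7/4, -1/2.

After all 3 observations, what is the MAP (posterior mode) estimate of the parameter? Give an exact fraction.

obs 1: x=6 → posterior Inverse-Gamma(15/2, 137/4)
obs 2: x=-7/4 → posterior Inverse-Gamma(8, 1097/32)
obs 3: x=-1/2 → posterior Inverse-Gamma(17/2, 1133/32)

1133/304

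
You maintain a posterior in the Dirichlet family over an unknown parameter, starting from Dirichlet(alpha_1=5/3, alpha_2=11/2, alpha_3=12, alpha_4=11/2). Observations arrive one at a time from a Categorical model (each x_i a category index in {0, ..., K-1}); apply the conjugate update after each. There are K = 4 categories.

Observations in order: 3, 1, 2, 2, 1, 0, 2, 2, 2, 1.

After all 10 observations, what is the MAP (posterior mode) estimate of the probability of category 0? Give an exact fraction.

obs 1: x=3 → posterior Dirichlet(5/3, 11/2, 12, 13/2)
obs 2: x=1 → posterior Dirichlet(5/3, 13/2, 12, 13/2)
obs 3: x=2 → posterior Dirichlet(5/3, 13/2, 13, 13/2)
obs 4: x=2 → posterior Dirichlet(5/3, 13/2, 14, 13/2)
obs 5: x=1 → posterior Dirichlet(5/3, 15/2, 14, 13/2)
obs 6: x=0 → posterior Dirichlet(8/3, 15/2, 14, 13/2)
obs 7: x=2 → posterior Dirichlet(8/3, 15/2, 15, 13/2)
obs 8: x=2 → posterior Dirichlet(8/3, 15/2, 16, 13/2)
obs 9: x=2 → posterior Dirichlet(8/3, 15/2, 17, 13/2)
obs 10: x=1 → posterior Dirichlet(8/3, 17/2, 17, 13/2)

5/92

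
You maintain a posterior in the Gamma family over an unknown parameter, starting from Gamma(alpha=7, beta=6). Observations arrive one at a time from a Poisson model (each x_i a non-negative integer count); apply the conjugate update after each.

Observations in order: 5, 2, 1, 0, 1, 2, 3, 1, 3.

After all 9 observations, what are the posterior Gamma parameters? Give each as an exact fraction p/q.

alpha=25, beta=15

obs 1: x=5 → posterior Gamma(12, 7)
obs 2: x=2 → posterior Gamma(14, 8)
obs 3: x=1 → posterior Gamma(15, 9)
obs 4: x=0 → posterior Gamma(15, 10)
obs 5: x=1 → posterior Gamma(16, 11)
obs 6: x=2 → posterior Gamma(18, 12)
obs 7: x=3 → posterior Gamma(21, 13)
obs 8: x=1 → posterior Gamma(22, 14)
obs 9: x=3 → posterior Gamma(25, 15)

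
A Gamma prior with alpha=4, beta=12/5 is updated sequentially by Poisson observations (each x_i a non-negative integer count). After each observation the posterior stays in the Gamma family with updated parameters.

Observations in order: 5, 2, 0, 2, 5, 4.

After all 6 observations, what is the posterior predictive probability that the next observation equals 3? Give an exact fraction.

obs 1: x=5 → posterior Gamma(9, 17/5)
obs 2: x=2 → posterior Gamma(11, 22/5)
obs 3: x=0 → posterior Gamma(11, 27/5)
obs 4: x=2 → posterior Gamma(13, 32/5)
obs 5: x=5 → posterior Gamma(18, 37/5)
obs 6: x=4 → posterior Gamma(22, 42/5)

130198178957611657377236025286424788992000/634521655111682889954832468816559036741807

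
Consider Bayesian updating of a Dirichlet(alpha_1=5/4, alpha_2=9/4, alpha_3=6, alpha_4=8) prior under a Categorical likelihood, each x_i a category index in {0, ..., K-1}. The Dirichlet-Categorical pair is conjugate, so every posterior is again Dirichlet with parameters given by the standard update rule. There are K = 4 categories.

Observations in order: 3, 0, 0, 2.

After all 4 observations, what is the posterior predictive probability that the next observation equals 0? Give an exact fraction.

13/86

obs 1: x=3 → posterior Dirichlet(5/4, 9/4, 6, 9)
obs 2: x=0 → posterior Dirichlet(9/4, 9/4, 6, 9)
obs 3: x=0 → posterior Dirichlet(13/4, 9/4, 6, 9)
obs 4: x=2 → posterior Dirichlet(13/4, 9/4, 7, 9)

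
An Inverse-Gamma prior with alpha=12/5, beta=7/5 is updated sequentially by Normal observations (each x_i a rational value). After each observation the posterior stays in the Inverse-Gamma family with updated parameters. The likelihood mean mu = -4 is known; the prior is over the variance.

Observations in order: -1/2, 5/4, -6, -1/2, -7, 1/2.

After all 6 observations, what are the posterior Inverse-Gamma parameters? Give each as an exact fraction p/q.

alpha=27/5, beta=7049/160

obs 1: x=-1/2 → posterior Inverse-Gamma(29/10, 301/40)
obs 2: x=5/4 → posterior Inverse-Gamma(17/5, 3409/160)
obs 3: x=-6 → posterior Inverse-Gamma(39/10, 3729/160)
obs 4: x=-1/2 → posterior Inverse-Gamma(22/5, 4709/160)
obs 5: x=-7 → posterior Inverse-Gamma(49/10, 5429/160)
obs 6: x=1/2 → posterior Inverse-Gamma(27/5, 7049/160)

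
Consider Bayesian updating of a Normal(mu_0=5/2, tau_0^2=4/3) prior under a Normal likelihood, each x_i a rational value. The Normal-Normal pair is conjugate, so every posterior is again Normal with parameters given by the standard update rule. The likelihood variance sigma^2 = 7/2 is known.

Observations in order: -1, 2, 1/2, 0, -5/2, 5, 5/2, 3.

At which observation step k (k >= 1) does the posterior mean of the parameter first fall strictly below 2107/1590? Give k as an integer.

k = 4

obs 1: x=-1 → posterior Normal(89/58, 28/29)
obs 2: x=2 → posterior Normal(121/74, 28/37)
obs 3: x=1/2 → posterior Normal(43/30, 28/45)
obs 4: x=0 → posterior Normal(129/106, 28/53)
obs 5: x=-5/2 → posterior Normal(89/122, 28/61)
obs 6: x=5 → posterior Normal(169/138, 28/69)
obs 7: x=5/2 → posterior Normal(19/14, 4/11)
obs 8: x=3 → posterior Normal(257/170, 28/85)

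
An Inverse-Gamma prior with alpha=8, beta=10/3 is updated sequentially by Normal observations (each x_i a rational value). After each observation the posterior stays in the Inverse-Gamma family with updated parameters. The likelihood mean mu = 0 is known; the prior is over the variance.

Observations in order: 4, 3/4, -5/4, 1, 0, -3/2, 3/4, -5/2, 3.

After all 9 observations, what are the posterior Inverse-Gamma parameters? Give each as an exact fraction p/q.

obs 1: x=4 → posterior Inverse-Gamma(17/2, 34/3)
obs 2: x=3/4 → posterior Inverse-Gamma(9, 1115/96)
obs 3: x=-5/4 → posterior Inverse-Gamma(19/2, 595/48)
obs 4: x=1 → posterior Inverse-Gamma(10, 619/48)
obs 5: x=0 → posterior Inverse-Gamma(21/2, 619/48)
obs 6: x=-3/2 → posterior Inverse-Gamma(11, 673/48)
obs 7: x=3/4 → posterior Inverse-Gamma(23/2, 1373/96)
obs 8: x=-5/2 → posterior Inverse-Gamma(12, 1673/96)
obs 9: x=3 → posterior Inverse-Gamma(25/2, 2105/96)

alpha=25/2, beta=2105/96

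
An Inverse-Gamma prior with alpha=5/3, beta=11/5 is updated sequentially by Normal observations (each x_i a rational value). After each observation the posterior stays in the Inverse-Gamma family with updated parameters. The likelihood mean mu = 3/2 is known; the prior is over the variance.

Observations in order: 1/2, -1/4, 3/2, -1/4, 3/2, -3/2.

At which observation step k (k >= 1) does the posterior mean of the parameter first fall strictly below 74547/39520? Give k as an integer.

k = 5

obs 1: x=1/2 → posterior Inverse-Gamma(13/6, 27/10)
obs 2: x=-1/4 → posterior Inverse-Gamma(8/3, 677/160)
obs 3: x=3/2 → posterior Inverse-Gamma(19/6, 677/160)
obs 4: x=-1/4 → posterior Inverse-Gamma(11/3, 461/80)
obs 5: x=3/2 → posterior Inverse-Gamma(25/6, 461/80)
obs 6: x=-3/2 → posterior Inverse-Gamma(14/3, 821/80)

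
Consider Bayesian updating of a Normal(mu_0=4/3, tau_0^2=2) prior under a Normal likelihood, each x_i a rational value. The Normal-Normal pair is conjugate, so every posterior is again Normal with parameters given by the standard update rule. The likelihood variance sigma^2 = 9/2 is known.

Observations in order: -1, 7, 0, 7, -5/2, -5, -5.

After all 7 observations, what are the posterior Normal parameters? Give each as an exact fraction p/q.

obs 1: x=-1 → posterior Normal(8/13, 18/13)
obs 2: x=7 → posterior Normal(36/17, 18/17)
obs 3: x=0 → posterior Normal(12/7, 6/7)
obs 4: x=7 → posterior Normal(64/25, 18/25)
obs 5: x=-5/2 → posterior Normal(54/29, 18/29)
obs 6: x=-5 → posterior Normal(34/33, 6/11)
obs 7: x=-5 → posterior Normal(14/37, 18/37)

mu_0=14/37, tau_0^2=18/37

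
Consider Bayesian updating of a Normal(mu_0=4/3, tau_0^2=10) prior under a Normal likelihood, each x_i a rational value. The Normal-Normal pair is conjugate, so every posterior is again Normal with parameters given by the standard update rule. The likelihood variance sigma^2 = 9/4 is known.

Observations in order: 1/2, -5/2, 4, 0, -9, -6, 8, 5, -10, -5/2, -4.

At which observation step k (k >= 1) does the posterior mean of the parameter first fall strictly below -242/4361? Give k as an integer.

obs 1: x=1/2 → posterior Normal(32/49, 90/49)
obs 2: x=-5/2 → posterior Normal(-68/89, 90/89)
obs 3: x=4 → posterior Normal(92/129, 30/43)
obs 4: x=0 → posterior Normal(92/169, 90/169)
obs 5: x=-9 → posterior Normal(-268/209, 90/209)
obs 6: x=-6 → posterior Normal(-508/249, 30/83)
obs 7: x=8 → posterior Normal(-188/289, 90/289)
obs 8: x=5 → posterior Normal(12/329, 90/329)
obs 9: x=-10 → posterior Normal(-388/369, 10/41)
obs 10: x=-5/2 → posterior Normal(-488/409, 90/409)
obs 11: x=-4 → posterior Normal(-648/449, 90/449)

k = 2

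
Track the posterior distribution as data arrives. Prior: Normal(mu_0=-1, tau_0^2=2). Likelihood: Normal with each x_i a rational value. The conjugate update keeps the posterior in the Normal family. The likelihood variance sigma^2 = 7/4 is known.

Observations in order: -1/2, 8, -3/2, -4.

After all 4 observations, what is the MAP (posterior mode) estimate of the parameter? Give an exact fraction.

obs 1: x=-1/2 → posterior Normal(-11/15, 14/15)
obs 2: x=8 → posterior Normal(53/23, 14/23)
obs 3: x=-3/2 → posterior Normal(41/31, 14/31)
obs 4: x=-4 → posterior Normal(3/13, 14/39)

3/13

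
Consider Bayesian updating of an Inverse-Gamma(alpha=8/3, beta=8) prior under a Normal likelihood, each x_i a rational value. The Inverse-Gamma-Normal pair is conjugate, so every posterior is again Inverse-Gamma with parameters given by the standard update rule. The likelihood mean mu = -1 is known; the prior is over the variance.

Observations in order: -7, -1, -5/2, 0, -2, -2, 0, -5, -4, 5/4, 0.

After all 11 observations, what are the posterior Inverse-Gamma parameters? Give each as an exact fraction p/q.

alpha=49/6, beta=1429/32

obs 1: x=-7 → posterior Inverse-Gamma(19/6, 26)
obs 2: x=-1 → posterior Inverse-Gamma(11/3, 26)
obs 3: x=-5/2 → posterior Inverse-Gamma(25/6, 217/8)
obs 4: x=0 → posterior Inverse-Gamma(14/3, 221/8)
obs 5: x=-2 → posterior Inverse-Gamma(31/6, 225/8)
obs 6: x=-2 → posterior Inverse-Gamma(17/3, 229/8)
obs 7: x=0 → posterior Inverse-Gamma(37/6, 233/8)
obs 8: x=-5 → posterior Inverse-Gamma(20/3, 297/8)
obs 9: x=-4 → posterior Inverse-Gamma(43/6, 333/8)
obs 10: x=5/4 → posterior Inverse-Gamma(23/3, 1413/32)
obs 11: x=0 → posterior Inverse-Gamma(49/6, 1429/32)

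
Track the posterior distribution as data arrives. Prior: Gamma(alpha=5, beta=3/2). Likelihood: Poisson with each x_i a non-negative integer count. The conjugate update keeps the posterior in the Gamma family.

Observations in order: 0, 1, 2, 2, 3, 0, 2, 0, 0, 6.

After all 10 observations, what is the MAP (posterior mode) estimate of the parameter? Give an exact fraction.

40/23

obs 1: x=0 → posterior Gamma(5, 5/2)
obs 2: x=1 → posterior Gamma(6, 7/2)
obs 3: x=2 → posterior Gamma(8, 9/2)
obs 4: x=2 → posterior Gamma(10, 11/2)
obs 5: x=3 → posterior Gamma(13, 13/2)
obs 6: x=0 → posterior Gamma(13, 15/2)
obs 7: x=2 → posterior Gamma(15, 17/2)
obs 8: x=0 → posterior Gamma(15, 19/2)
obs 9: x=0 → posterior Gamma(15, 21/2)
obs 10: x=6 → posterior Gamma(21, 23/2)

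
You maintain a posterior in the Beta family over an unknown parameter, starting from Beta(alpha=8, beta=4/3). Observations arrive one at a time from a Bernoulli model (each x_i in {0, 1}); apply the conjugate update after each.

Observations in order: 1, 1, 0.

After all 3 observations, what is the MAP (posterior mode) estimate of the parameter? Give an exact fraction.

27/31

obs 1: x=1 → posterior Beta(9, 4/3)
obs 2: x=1 → posterior Beta(10, 4/3)
obs 3: x=0 → posterior Beta(10, 7/3)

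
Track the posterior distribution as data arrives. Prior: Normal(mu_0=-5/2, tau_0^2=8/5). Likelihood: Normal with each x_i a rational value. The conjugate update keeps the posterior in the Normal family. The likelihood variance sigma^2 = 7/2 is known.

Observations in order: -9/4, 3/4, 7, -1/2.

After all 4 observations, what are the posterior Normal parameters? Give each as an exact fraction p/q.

obs 1: x=-9/4 → posterior Normal(-247/102, 56/51)
obs 2: x=3/4 → posterior Normal(-223/134, 56/67)
obs 3: x=7 → posterior Normal(1/166, 56/83)
obs 4: x=-1/2 → posterior Normal(-5/66, 56/99)

mu_0=-5/66, tau_0^2=56/99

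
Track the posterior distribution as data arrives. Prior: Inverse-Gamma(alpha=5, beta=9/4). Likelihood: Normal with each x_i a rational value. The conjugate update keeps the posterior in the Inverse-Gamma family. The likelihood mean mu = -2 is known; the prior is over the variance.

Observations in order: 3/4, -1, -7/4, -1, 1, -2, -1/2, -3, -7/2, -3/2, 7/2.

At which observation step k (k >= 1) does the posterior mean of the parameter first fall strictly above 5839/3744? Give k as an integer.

k = 5

obs 1: x=3/4 → posterior Inverse-Gamma(11/2, 193/32)
obs 2: x=-1 → posterior Inverse-Gamma(6, 209/32)
obs 3: x=-7/4 → posterior Inverse-Gamma(13/2, 105/16)
obs 4: x=-1 → posterior Inverse-Gamma(7, 113/16)
obs 5: x=1 → posterior Inverse-Gamma(15/2, 185/16)
obs 6: x=-2 → posterior Inverse-Gamma(8, 185/16)
obs 7: x=-1/2 → posterior Inverse-Gamma(17/2, 203/16)
obs 8: x=-3 → posterior Inverse-Gamma(9, 211/16)
obs 9: x=-7/2 → posterior Inverse-Gamma(19/2, 229/16)
obs 10: x=-3/2 → posterior Inverse-Gamma(10, 231/16)
obs 11: x=7/2 → posterior Inverse-Gamma(21/2, 473/16)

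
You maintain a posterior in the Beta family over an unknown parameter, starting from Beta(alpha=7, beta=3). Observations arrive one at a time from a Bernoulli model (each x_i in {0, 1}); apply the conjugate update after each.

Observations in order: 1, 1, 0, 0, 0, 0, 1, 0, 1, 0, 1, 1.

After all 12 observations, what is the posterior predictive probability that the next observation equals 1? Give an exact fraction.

13/22

obs 1: x=1 → posterior Beta(8, 3)
obs 2: x=1 → posterior Beta(9, 3)
obs 3: x=0 → posterior Beta(9, 4)
obs 4: x=0 → posterior Beta(9, 5)
obs 5: x=0 → posterior Beta(9, 6)
obs 6: x=0 → posterior Beta(9, 7)
obs 7: x=1 → posterior Beta(10, 7)
obs 8: x=0 → posterior Beta(10, 8)
obs 9: x=1 → posterior Beta(11, 8)
obs 10: x=0 → posterior Beta(11, 9)
obs 11: x=1 → posterior Beta(12, 9)
obs 12: x=1 → posterior Beta(13, 9)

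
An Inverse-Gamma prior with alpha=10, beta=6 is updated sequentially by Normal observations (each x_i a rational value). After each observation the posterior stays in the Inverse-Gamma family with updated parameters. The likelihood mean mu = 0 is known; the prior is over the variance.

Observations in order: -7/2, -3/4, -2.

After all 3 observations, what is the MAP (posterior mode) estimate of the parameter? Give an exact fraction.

obs 1: x=-7/2 → posterior Inverse-Gamma(21/2, 97/8)
obs 2: x=-3/4 → posterior Inverse-Gamma(11, 397/32)
obs 3: x=-2 → posterior Inverse-Gamma(23/2, 461/32)

461/400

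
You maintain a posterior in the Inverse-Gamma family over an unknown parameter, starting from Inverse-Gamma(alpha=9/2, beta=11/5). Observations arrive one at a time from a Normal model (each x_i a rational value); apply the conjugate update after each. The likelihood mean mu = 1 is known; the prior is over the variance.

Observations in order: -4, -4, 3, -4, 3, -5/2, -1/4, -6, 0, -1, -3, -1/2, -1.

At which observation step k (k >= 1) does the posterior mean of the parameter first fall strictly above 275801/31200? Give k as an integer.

k = 8

obs 1: x=-4 → posterior Inverse-Gamma(5, 147/10)
obs 2: x=-4 → posterior Inverse-Gamma(11/2, 136/5)
obs 3: x=3 → posterior Inverse-Gamma(6, 146/5)
obs 4: x=-4 → posterior Inverse-Gamma(13/2, 417/10)
obs 5: x=3 → posterior Inverse-Gamma(7, 437/10)
obs 6: x=-5/2 → posterior Inverse-Gamma(15/2, 1993/40)
obs 7: x=-1/4 → posterior Inverse-Gamma(8, 8097/160)
obs 8: x=-6 → posterior Inverse-Gamma(17/2, 12017/160)
obs 9: x=0 → posterior Inverse-Gamma(9, 12097/160)
obs 10: x=-1 → posterior Inverse-Gamma(19/2, 12417/160)
obs 11: x=-3 → posterior Inverse-Gamma(10, 13697/160)
obs 12: x=-1/2 → posterior Inverse-Gamma(21/2, 13877/160)
obs 13: x=-1 → posterior Inverse-Gamma(11, 14197/160)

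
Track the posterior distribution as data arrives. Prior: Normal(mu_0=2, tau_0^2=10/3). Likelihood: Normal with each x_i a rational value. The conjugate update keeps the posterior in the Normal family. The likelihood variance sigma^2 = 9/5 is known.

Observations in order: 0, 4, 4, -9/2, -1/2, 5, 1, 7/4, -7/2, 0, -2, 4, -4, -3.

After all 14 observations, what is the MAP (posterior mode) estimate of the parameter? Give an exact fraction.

333/1454

obs 1: x=0 → posterior Normal(54/77, 90/77)
obs 2: x=4 → posterior Normal(2, 90/127)
obs 3: x=4 → posterior Normal(454/177, 30/59)
obs 4: x=-9/2 → posterior Normal(229/227, 90/227)
obs 5: x=-1/2 → posterior Normal(204/277, 90/277)
obs 6: x=5 → posterior Normal(454/327, 30/109)
obs 7: x=1 → posterior Normal(504/377, 90/377)
obs 8: x=7/4 → posterior Normal(169/122, 90/427)
obs 9: x=-7/2 → posterior Normal(833/954, 10/53)
obs 10: x=0 → posterior Normal(49/62, 90/527)
obs 11: x=-2 → posterior Normal(633/1154, 90/577)
obs 12: x=4 → posterior Normal(1033/1254, 30/209)
obs 13: x=-4 → posterior Normal(633/1354, 90/677)
obs 14: x=-3 → posterior Normal(333/1454, 90/727)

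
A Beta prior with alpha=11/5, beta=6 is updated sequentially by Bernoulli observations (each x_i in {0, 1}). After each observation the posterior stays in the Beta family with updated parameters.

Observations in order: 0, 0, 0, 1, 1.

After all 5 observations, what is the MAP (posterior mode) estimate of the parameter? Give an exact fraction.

2/7

obs 1: x=0 → posterior Beta(11/5, 7)
obs 2: x=0 → posterior Beta(11/5, 8)
obs 3: x=0 → posterior Beta(11/5, 9)
obs 4: x=1 → posterior Beta(16/5, 9)
obs 5: x=1 → posterior Beta(21/5, 9)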